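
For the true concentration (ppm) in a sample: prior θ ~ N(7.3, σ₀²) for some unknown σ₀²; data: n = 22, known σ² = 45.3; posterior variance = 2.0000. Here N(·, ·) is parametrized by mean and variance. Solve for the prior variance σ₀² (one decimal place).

Posterior precision equals prior precision plus data precision: 1/σ_n² = 1/σ₀² + n/σ².
So 1/σ₀² = 1/2.0000 − 22/45.3 = 0.500000 − 0.485651 = 0.014349.
Hence σ₀² = 1/0.014349 ≈ 69.7.

σ₀² = 69.7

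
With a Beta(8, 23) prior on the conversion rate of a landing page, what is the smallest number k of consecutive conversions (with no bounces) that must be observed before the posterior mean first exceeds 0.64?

After k conversions and 0 bounces the posterior is Beta(8+k, 23), with mean (8+k)/(8+23+k).
Set (8+k)/(31+k) > 0.64 and solve: k > (0.64·31 − 8)/(1 − 0.64) = 32.889.
The smallest integer exceeding 32.889 is 33, and checking k=33: (41)/(64) = 0.6406 > 0.64.

k = 33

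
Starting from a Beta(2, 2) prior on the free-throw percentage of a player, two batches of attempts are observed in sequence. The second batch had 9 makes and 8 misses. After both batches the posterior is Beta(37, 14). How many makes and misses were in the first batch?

26 makes and 4 misses

Sequential conjugate updates are equivalent to a single update on the pooled data, so total successes = posterior α − prior α and total failures = posterior β − prior β.
Total across both batches: 37−2=35 makes, 14−2=12 misses.
Subtract the second batch: 35−9=26 makes and 12−8=4 misses.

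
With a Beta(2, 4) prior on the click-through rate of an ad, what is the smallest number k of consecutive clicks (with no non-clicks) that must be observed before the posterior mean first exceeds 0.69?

k = 7

After k clicks and 0 non-clicks the posterior is Beta(2+k, 4), with mean (2+k)/(2+4+k).
Set (2+k)/(6+k) > 0.69 and solve: k > (0.69·6 − 2)/(1 − 0.69) = 6.903.
The smallest integer exceeding 6.903 is 7, and checking k=7: (9)/(13) = 0.6923 > 0.69.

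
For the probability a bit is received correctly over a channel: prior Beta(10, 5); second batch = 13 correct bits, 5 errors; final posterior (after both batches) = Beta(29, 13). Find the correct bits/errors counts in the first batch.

6 correct bits and 3 errors

Because Beta–binomial updating is additive in the counts, the combined data contributed (α_post−α_prior, β_post−β_prior) successes and failures.
Total across both batches: 29−10=19 correct bits, 13−5=8 errors.
Subtract the second batch: 19−13=6 correct bits and 8−5=3 errors.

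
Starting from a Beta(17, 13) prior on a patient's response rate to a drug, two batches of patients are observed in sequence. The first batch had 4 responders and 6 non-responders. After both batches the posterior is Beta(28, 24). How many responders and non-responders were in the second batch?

7 responders and 5 non-responders

Because Beta–binomial updating is additive in the counts, the combined data contributed (α_post−α_prior, β_post−β_prior) successes and failures.
Total across both batches: 28−17=11 responders, 24−13=11 non-responders.
Subtract the first batch: 11−4=7 responders and 11−6=5 non-responders.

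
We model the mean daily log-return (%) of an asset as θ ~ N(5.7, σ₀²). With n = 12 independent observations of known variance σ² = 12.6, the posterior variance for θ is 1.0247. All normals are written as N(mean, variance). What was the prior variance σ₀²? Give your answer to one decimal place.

σ₀² = 42.5

For the Normal–Normal model with known σ², precisions add: τ_n = τ₀ + n/σ².
So 1/σ₀² = 1/1.0247 − 12/12.6 = 0.975895 − 0.952381 = 0.023514.
Hence σ₀² = 1/0.023514 ≈ 42.5.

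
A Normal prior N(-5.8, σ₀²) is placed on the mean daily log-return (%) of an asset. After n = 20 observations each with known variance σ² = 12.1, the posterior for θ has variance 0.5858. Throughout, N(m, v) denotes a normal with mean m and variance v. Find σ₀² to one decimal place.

σ₀² = 18.5

For the Normal–Normal model with known σ², precisions add: τ_n = τ₀ + n/σ².
So 1/σ₀² = 1/0.5858 − 20/12.1 = 1.707067 − 1.652893 = 0.054174.
Hence σ₀² = 1/0.054174 ≈ 18.5.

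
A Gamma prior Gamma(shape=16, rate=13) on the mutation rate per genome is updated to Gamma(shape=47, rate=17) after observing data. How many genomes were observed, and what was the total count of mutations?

n = 4 genomes with total 31 mutations

Gamma–Poisson conjugacy: posterior shape = α + Σxᵢ, posterior rate = β + n.
Matching: Σxᵢ = 47 − 16 = 31 and n = 17 − 13 = 4.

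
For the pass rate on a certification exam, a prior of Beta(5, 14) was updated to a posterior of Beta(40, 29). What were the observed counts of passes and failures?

A Beta(α, β) prior with s successes and f failures in binomial data gives a Beta(α+s, β+f) posterior.
So s = 40 − 5 = 35 and f = 29 − 14 = 15.

35 passes and 15 failures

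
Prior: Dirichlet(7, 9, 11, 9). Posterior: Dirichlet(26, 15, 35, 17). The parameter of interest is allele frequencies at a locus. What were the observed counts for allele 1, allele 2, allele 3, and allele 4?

counts (19, 6, 24, 8)

For a Dirichlet(α) prior with multinomial counts c, the posterior is Dirichlet(α + c) componentwise.
Counts are posterior − prior componentwise: 26−7=19, 15−9=6, 35−11=24, 17−9=8.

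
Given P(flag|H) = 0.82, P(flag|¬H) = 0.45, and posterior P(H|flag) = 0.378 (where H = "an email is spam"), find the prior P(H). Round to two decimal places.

P(H) = 0.25

Bayes' rule in odds form gives O(H|E) = O(H)·[P(E|H)/P(E|¬H)], hence O(H) = O(H|E)/LR.
Posterior odds = 0.378/(1−0.378) = 0.6077. LR = 0.82/0.45 = 1.8222.
Prior odds = 0.6077/1.8222 = 0.3335, so P(H) = 0.3335/(1+0.3335) ≈ 0.25.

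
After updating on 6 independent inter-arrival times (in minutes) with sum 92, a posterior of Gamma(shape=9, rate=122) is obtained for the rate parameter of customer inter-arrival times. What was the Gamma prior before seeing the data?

Gamma(shape=3, rate=30)

Gamma–exponential conjugacy: posterior shape = α + n, posterior rate = β + Σtᵢ.
So α = 9 − 6 = 3 and β = 122 − 92 = 30.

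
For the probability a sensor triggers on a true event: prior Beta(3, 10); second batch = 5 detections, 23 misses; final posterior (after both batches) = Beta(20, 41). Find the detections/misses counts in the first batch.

Sequential conjugate updates are equivalent to a single update on the pooled data, so total successes = posterior α − prior α and total failures = posterior β − prior β.
Total across both batches: 20−3=17 detections, 41−10=31 misses.
Subtract the second batch: 17−5=12 detections and 31−23=8 misses.

12 detections and 8 misses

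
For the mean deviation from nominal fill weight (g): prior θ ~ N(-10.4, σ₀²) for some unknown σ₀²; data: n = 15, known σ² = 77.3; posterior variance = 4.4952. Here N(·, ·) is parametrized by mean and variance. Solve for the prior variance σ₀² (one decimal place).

σ₀² = 35.2

For the Normal–Normal model with known σ², precisions add: τ_n = τ₀ + n/σ².
So 1/σ₀² = 1/4.4952 − 15/77.3 = 0.222460 − 0.194049 = 0.028411.
Hence σ₀² = 1/0.028411 ≈ 35.2.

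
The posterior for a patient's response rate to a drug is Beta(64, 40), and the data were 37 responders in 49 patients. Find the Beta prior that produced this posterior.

A Beta(a, b) prior with s successes and f failures in binomial data gives a Beta(a+s, b+f) posterior.
So a = 64 − 37 = 27 and b = 40 − 12 = 28.

Beta(27, 28)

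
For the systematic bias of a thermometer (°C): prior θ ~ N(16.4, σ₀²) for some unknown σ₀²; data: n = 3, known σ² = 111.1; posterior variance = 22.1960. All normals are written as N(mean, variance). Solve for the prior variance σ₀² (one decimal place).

σ₀² = 55.4

Posterior precision equals prior precision plus data precision: 1/σ_n² = 1/σ₀² + n/σ².
So 1/σ₀² = 1/22.1960 − 3/111.1 = 0.045053 − 0.027003 = 0.018050.
Hence σ₀² = 1/0.018050 ≈ 55.4.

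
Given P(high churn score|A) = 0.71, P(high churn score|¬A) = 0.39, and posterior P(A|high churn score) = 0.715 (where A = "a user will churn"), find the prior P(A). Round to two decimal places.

In odds form, posterior odds = prior odds × likelihood ratio, so prior odds = posterior odds ÷ LR.
Posterior odds = 0.715/(1−0.715) = 2.5088. LR = 0.71/0.39 = 1.8205.
Prior odds = 2.5088/1.8205 = 1.3781, so P(A) = 1.3781/(1+1.3781) ≈ 0.58.

P(A) = 0.58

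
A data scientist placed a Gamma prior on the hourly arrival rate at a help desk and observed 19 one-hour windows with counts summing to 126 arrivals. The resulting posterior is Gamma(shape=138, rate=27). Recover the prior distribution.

Gamma–Poisson conjugacy: posterior shape = α + Σxᵢ, posterior rate = β + n.
So α = 138 − 126 = 12 and β = 27 − 19 = 8.

Gamma(shape=12, rate=8)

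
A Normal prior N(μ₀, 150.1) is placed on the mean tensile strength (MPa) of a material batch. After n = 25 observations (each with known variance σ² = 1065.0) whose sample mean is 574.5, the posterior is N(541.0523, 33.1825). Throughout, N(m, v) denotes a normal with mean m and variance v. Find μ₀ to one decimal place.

μ₀ = 423.2

With known observation variance, the Normal–Normal posterior has precision τ_n = τ₀ + n/σ² and mean μ_n = (τ₀μ₀ + (n/σ²)x̄)/τ_n.
Here τ₀ = 1/150.1 = 0.006662 and τ_data = 25/1065.0 = 0.023474, so τ_n = 0.030136.
Rearranging for μ₀: μ₀ = (μ_n·τ_n − τ_data·x̄)/τ₀ = (541.0523·0.030136 − 0.023474·574.5) / 0.006662 = 2.819339/0.006662 ≈ 423.2.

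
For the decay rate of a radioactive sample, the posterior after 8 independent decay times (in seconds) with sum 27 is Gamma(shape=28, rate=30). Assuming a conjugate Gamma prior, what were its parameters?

For an exponential likelihood with a Gamma(α, β) prior on the rate, n observations with total T give posterior Gamma(α+n, β+T).
So α = 28 − 8 = 20 and β = 30 − 27 = 3.

Gamma(shape=20, rate=3)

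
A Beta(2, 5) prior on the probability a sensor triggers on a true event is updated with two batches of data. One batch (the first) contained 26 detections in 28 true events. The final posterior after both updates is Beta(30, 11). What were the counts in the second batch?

Sequential conjugate updates are equivalent to a single update on the pooled data, so total successes = posterior α − prior α and total failures = posterior β − prior β.
Total across both batches: 30−2=28 detections, 11−5=6 misses.
Subtract the first batch: 28−26=2 detections and 6−2=4 misses.

2 detections and 4 misses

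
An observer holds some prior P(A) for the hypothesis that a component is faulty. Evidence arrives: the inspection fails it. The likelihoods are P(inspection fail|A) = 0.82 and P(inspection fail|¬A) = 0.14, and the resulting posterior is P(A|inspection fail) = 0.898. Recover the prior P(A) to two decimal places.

P(A) = 0.60

Bayes' rule in odds form gives O(A|E) = O(A)·[P(E|A)/P(E|¬A)], hence O(A) = O(A|E)/LR.
Posterior odds = 0.898/(1−0.898) = 8.8039. LR = 0.82/0.14 = 5.8571.
Prior odds = 8.8039/5.8571 = 1.5031, so P(A) = 1.5031/(1+1.5031) ≈ 0.60.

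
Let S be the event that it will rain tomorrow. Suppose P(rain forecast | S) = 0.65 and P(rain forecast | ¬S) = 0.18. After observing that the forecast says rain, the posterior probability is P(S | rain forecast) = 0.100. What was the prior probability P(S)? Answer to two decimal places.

Bayes' rule in odds form gives O(S|E) = O(S)·[P(E|S)/P(E|¬S)], hence O(S) = O(S|E)/LR.
Posterior odds = 0.100/(1−0.100) = 0.1111. LR = 0.65/0.18 = 3.6111.
Prior odds = 0.1111/3.6111 = 0.0308, so P(S) = 0.0308/(1+0.0308) ≈ 0.03.

P(S) = 0.03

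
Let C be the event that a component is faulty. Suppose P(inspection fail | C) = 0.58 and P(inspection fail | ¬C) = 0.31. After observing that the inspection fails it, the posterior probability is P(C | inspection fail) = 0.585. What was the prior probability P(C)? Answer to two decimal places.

In odds form, posterior odds = prior odds × likelihood ratio, so prior odds = posterior odds ÷ LR.
Posterior odds = 0.585/(1−0.585) = 1.4096. LR = 0.58/0.31 = 1.8710.
Prior odds = 1.4096/1.8710 = 0.7534, so P(C) = 0.7534/(1+0.7534) ≈ 0.43.

P(C) = 0.43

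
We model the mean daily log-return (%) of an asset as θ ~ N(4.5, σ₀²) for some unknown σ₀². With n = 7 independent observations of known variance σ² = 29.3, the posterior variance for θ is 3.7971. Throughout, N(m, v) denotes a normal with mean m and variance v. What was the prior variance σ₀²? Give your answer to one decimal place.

Posterior precision equals prior precision plus data precision: 1/σ_n² = 1/σ₀² + n/σ².
So 1/σ₀² = 1/3.7971 − 7/29.3 = 0.263359 − 0.238908 = 0.024451.
Hence σ₀² = 1/0.024451 ≈ 40.9.

σ₀² = 40.9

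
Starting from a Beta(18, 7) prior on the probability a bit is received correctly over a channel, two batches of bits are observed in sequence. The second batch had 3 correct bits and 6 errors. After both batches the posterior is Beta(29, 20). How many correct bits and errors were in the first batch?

8 correct bits and 7 errors

Because Beta–binomial updating is additive in the counts, the combined data contributed (α_post−α_prior, β_post−β_prior) successes and failures.
Total across both batches: 29−18=11 correct bits, 20−7=13 errors.
Subtract the second batch: 11−3=8 correct bits and 13−6=7 errors.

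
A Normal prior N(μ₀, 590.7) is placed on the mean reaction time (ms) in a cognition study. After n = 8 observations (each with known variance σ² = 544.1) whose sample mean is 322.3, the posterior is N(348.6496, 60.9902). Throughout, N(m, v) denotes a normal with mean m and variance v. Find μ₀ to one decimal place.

The posterior mean is a precision-weighted average: μ_n = (τ₀μ₀ + τ_data·x̄)/(τ₀+τ_data), with τ₀=1/σ₀² and τ_data=n/σ².
Here τ₀ = 1/590.7 = 0.001693 and τ_data = 8/544.1 = 0.014703, so τ_n = 0.016396.
Rearranging for μ₀: μ₀ = (μ_n·τ_n − τ_data·x̄)/τ₀ = (348.6496·0.016396 − 0.014703·322.3) / 0.001693 = 0.977682/0.001693 ≈ 577.5.

μ₀ = 577.5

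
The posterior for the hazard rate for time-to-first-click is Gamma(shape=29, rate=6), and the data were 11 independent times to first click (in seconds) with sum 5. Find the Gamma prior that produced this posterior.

Gamma–exponential conjugacy: posterior shape = α + n, posterior rate = β + Σtᵢ.
So α = 29 − 11 = 18 and β = 6 − 5 = 1.

Gamma(shape=18, rate=1)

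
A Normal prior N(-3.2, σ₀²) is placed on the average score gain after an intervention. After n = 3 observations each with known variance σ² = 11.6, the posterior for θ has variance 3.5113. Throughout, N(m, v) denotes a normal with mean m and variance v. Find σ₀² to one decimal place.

σ₀² = 38.2

Posterior precision equals prior precision plus data precision: 1/σ_n² = 1/σ₀² + n/σ².
So 1/σ₀² = 1/3.5113 − 3/11.6 = 0.284795 − 0.258621 = 0.026174.
Hence σ₀² = 1/0.026174 ≈ 38.2.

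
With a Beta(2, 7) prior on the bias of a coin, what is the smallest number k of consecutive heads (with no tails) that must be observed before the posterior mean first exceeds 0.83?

k = 33

After k heads and 0 tails the posterior is Beta(2+k, 7), with mean (2+k)/(2+7+k).
Set (2+k)/(9+k) > 0.83 and solve: k > (0.83·9 − 2)/(1 − 0.83) = 32.176.
The smallest integer exceeding 32.176 is 33, and checking k=33: (35)/(42) = 0.8333 > 0.83.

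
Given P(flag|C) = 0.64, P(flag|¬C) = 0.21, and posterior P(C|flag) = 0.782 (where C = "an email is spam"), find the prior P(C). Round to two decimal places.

P(C) = 0.54

Bayes' rule in odds form gives O(C|E) = O(C)·[P(E|C)/P(E|¬C)], hence O(C) = O(C|E)/LR.
Posterior odds = 0.782/(1−0.782) = 3.5872. LR = 0.64/0.21 = 3.0476.
Prior odds = 3.5872/3.0476 = 1.1771, so P(C) = 1.1771/(1+1.1771) ≈ 0.54.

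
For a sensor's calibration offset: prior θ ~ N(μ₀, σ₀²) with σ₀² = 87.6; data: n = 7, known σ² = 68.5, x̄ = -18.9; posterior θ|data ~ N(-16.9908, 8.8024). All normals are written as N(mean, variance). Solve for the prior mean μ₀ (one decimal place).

With known observation variance, the Normal–Normal posterior has precision τ_n = τ₀ + n/σ² and mean μ_n = (τ₀μ₀ + (n/σ²)x̄)/τ_n.
Here τ₀ = 1/87.6 = 0.011416 and τ_data = 7/68.5 = 0.102190, so τ_n = 0.113606.
Rearranging for μ₀: μ₀ = (μ_n·τ_n − τ_data·x̄)/τ₀ = (-16.9908·0.113606 − 0.102190·-18.9) / 0.011416 = 0.001134/0.011416 ≈ 0.1.

μ₀ = 0.1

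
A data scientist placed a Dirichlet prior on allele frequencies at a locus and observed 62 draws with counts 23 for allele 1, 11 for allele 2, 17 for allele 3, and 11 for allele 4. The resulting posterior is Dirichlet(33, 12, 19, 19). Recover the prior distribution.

Dirichlet(10, 1, 2, 8)

For a Dirichlet(α) prior with multinomial counts c, the posterior is Dirichlet(α + c) componentwise.
Subtract each count from the matching posterior parameter: 33−23=10, 12−11=1, 19−17=2, 19−11=8.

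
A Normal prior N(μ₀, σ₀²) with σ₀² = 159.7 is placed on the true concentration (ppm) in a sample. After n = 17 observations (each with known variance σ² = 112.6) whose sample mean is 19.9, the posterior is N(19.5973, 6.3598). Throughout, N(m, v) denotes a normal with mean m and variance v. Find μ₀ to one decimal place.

With known observation variance, the Normal–Normal posterior has precision τ_n = τ₀ + n/σ² and mean μ_n = (τ₀μ₀ + (n/σ²)x̄)/τ_n.
Here τ₀ = 1/159.7 = 0.006262 and τ_data = 17/112.6 = 0.150977, so τ_n = 0.157239.
Rearranging for μ₀: μ₀ = (μ_n·τ_n − τ_data·x̄)/τ₀ = (19.5973·0.157239 − 0.150977·19.9) / 0.006262 = 0.077018/0.006262 ≈ 12.3.

μ₀ = 12.3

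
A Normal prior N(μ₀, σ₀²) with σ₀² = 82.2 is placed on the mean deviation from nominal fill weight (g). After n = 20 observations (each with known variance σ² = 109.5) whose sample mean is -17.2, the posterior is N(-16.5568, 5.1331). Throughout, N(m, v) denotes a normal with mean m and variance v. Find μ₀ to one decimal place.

With known observation variance, the Normal–Normal posterior has precision τ_n = τ₀ + n/σ² and mean μ_n = (τ₀μ₀ + (n/σ²)x̄)/τ_n.
Here τ₀ = 1/82.2 = 0.012165 and τ_data = 20/109.5 = 0.182648, so τ_n = 0.194813.
Rearranging for μ₀: μ₀ = (μ_n·τ_n − τ_data·x̄)/τ₀ = (-16.5568·0.194813 − 0.182648·-17.2) / 0.012165 = -0.083934/0.012165 ≈ -6.9.

μ₀ = -6.9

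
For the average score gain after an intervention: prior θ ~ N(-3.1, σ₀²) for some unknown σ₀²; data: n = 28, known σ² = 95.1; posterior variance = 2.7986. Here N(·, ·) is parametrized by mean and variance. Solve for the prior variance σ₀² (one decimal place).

σ₀² = 15.9

Posterior precision equals prior precision plus data precision: 1/σ_n² = 1/σ₀² + n/σ².
So 1/σ₀² = 1/2.7986 − 28/95.1 = 0.357322 − 0.294427 = 0.062895.
Hence σ₀² = 1/0.062895 ≈ 15.9.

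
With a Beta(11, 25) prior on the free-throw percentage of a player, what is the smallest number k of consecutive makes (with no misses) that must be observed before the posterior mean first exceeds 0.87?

After k makes and 0 misses the posterior is Beta(11+k, 25), with mean (11+k)/(11+25+k).
Set (11+k)/(36+k) > 0.87 and solve: k > (0.87·36 − 11)/(1 − 0.87) = 156.308.
The smallest integer exceeding 156.308 is 157, and checking k=157: (168)/(193) = 0.8705 > 0.87.

k = 157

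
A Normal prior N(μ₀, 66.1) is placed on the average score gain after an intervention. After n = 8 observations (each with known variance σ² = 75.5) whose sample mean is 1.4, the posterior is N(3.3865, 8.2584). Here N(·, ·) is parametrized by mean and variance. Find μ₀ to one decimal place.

The posterior mean is a precision-weighted average: μ_n = (τ₀μ₀ + τ_data·x̄)/(τ₀+τ_data), with τ₀=1/σ₀² and τ_data=n/σ².
Here τ₀ = 1/66.1 = 0.015129 and τ_data = 8/75.5 = 0.105960, so τ_n = 0.121089.
Rearranging for μ₀: μ₀ = (μ_n·τ_n − τ_data·x̄)/τ₀ = (3.3865·0.121089 − 0.105960·1.4) / 0.015129 = 0.261724/0.015129 ≈ 17.3.

μ₀ = 17.3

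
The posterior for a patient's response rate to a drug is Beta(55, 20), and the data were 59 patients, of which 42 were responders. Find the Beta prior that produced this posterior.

Beta(13, 3)

Beta is conjugate to the binomial likelihood: posterior = Beta(α+s, β+f).
So α = 55 − 42 = 13 and β = 20 − 17 = 3.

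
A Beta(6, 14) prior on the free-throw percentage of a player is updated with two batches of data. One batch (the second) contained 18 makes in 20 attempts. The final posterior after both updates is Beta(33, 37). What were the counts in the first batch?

Sequential conjugate updates are equivalent to a single update on the pooled data, so total successes = posterior α − prior α and total failures = posterior β − prior β.
Total across both batches: 33−6=27 makes, 37−14=23 misses.
Subtract the second batch: 27−18=9 makes and 23−2=21 misses.

9 makes and 21 misses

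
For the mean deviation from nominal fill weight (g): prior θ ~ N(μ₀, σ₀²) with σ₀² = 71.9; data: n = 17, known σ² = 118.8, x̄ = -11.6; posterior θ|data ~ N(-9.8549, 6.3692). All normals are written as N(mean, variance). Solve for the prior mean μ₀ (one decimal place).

μ₀ = 8.1

With known observation variance, the Normal–Normal posterior has precision τ_n = τ₀ + n/σ² and mean μ_n = (τ₀μ₀ + (n/σ²)x̄)/τ_n.
Here τ₀ = 1/71.9 = 0.013908 and τ_data = 17/118.8 = 0.143098, so τ_n = 0.157006.
Rearranging for μ₀: μ₀ = (μ_n·τ_n − τ_data·x̄)/τ₀ = (-9.8549·0.157006 − 0.143098·-11.6) / 0.013908 = 0.112658/0.013908 ≈ 8.1.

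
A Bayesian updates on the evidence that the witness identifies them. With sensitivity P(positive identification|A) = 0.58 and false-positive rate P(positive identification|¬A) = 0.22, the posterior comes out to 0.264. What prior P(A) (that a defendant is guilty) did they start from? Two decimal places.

Bayes' rule in odds form gives O(A|E) = O(A)·[P(E|A)/P(E|¬A)], hence O(A) = O(A|E)/LR.
Posterior odds = 0.264/(1−0.264) = 0.3587. LR = 0.58/0.22 = 2.6364.
Prior odds = 0.3587/2.6364 = 0.1361, so P(A) = 0.1361/(1+0.1361) ≈ 0.12.

P(A) = 0.12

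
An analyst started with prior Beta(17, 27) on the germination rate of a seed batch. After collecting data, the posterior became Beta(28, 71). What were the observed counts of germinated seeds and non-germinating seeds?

A Beta(α, β) prior with s successes and f failures in binomial data gives a Beta(α+s, β+f) posterior.
So s = 28 − 17 = 11 and f = 71 − 27 = 44.

11 germinated seeds and 44 non-germinating seeds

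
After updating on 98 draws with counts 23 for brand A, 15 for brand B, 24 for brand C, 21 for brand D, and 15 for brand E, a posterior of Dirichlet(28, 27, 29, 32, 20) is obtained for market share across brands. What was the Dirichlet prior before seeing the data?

Dirichlet(5, 12, 5, 11, 5)

For a Dirichlet(α) prior with multinomial counts c, the posterior is Dirichlet(α + c) componentwise.
Subtract each count from the matching posterior parameter: 28−23=5, 27−15=12, 29−24=5, 32−21=11, 20−15=5.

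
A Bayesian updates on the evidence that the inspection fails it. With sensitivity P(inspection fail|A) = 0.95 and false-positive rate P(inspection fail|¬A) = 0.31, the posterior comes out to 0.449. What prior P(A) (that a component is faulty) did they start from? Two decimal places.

Bayes' rule in odds form gives O(A|E) = O(A)·[P(E|A)/P(E|¬A)], hence O(A) = O(A|E)/LR.
Posterior odds = 0.449/(1−0.449) = 0.8149. LR = 0.95/0.31 = 3.0645.
Prior odds = 0.8149/3.0645 = 0.2659, so P(A) = 0.2659/(1+0.2659) ≈ 0.21.

P(A) = 0.21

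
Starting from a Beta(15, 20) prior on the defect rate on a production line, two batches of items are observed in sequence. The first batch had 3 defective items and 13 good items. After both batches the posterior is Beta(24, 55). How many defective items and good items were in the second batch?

6 defective items and 22 good items

Sequential conjugate updates are equivalent to a single update on the pooled data, so total successes = posterior α − prior α and total failures = posterior β − prior β.
Total across both batches: 24−15=9 defective items, 55−20=35 good items.
Subtract the first batch: 9−3=6 defective items and 35−13=22 good items.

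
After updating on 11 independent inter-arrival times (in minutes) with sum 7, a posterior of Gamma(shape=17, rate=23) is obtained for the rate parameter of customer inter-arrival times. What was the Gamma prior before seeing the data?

Gamma–exponential conjugacy: posterior shape = α + n, posterior rate = β + Σtᵢ.
So α = 17 − 11 = 6 and β = 23 − 7 = 16.

Gamma(shape=6, rate=16)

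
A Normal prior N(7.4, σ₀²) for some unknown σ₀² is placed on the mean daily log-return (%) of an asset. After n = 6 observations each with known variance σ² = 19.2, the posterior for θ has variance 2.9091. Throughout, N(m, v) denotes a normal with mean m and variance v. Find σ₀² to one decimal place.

Posterior precision equals prior precision plus data precision: 1/σ_n² = 1/σ₀² + n/σ².
So 1/σ₀² = 1/2.9091 − 6/19.2 = 0.343749 − 0.312500 = 0.031249.
Hence σ₀² = 1/0.031249 ≈ 32.0.

σ₀² = 32.0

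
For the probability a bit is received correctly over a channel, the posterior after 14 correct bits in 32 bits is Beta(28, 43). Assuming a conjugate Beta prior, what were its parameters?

Beta(14, 25)

A Beta(a, b) prior with s successes and f failures in binomial data gives a Beta(a+s, b+f) posterior.
Subtract the data counts: 28−14=14, 43−18=25.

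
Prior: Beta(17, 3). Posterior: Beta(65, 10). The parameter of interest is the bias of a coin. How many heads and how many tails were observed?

A Beta(a, b) prior with s successes and f failures in binomial data gives a Beta(a+s, b+f) posterior.
Match parameters: s=65−17=48, f=10−3=7.

48 heads and 7 tails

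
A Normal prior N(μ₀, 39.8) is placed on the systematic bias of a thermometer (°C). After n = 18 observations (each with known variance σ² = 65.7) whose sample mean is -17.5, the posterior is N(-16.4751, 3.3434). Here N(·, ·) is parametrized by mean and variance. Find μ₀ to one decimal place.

μ₀ = -5.3

The posterior mean is a precision-weighted average: μ_n = (τ₀μ₀ + τ_data·x̄)/(τ₀+τ_data), with τ₀=1/σ₀² and τ_data=n/σ².
Here τ₀ = 1/39.8 = 0.025126 and τ_data = 18/65.7 = 0.273973, so τ_n = 0.299099.
Rearranging for μ₀: μ₀ = (μ_n·τ_n − τ_data·x̄)/τ₀ = (-16.4751·0.299099 − 0.273973·-17.5) / 0.025126 = -0.133158/0.025126 ≈ -5.3.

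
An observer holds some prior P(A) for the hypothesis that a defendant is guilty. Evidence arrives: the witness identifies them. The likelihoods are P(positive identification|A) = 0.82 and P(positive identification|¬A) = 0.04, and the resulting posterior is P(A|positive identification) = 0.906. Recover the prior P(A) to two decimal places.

Bayes' rule in odds form gives O(A|E) = O(A)·[P(E|A)/P(E|¬A)], hence O(A) = O(A|E)/LR.
Posterior odds = 0.906/(1−0.906) = 9.6383. LR = 0.82/0.04 = 20.5000.
Prior odds = 9.6383/20.5000 = 0.4702, so P(A) = 0.4702/(1+0.4702) ≈ 0.32.

P(A) = 0.32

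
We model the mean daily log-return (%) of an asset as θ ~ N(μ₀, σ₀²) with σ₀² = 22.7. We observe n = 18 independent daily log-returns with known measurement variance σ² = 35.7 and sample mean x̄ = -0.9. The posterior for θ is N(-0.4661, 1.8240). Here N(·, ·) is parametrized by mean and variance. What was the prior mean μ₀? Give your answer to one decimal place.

The posterior mean is a precision-weighted average: μ_n = (τ₀μ₀ + τ_data·x̄)/(τ₀+τ_data), with τ₀=1/σ₀² and τ_data=n/σ².
Here τ₀ = 1/22.7 = 0.044053 and τ_data = 18/35.7 = 0.504202, so τ_n = 0.548255.
Rearranging for μ₀: μ₀ = (μ_n·τ_n − τ_data·x̄)/τ₀ = (-0.4661·0.548255 − 0.504202·-0.9) / 0.044053 = 0.198240/0.044053 ≈ 4.5.

μ₀ = 4.5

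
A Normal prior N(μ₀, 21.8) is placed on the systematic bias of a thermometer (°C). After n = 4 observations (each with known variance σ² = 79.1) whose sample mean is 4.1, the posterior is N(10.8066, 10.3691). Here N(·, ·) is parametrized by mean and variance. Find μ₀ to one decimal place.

μ₀ = 18.2

With known observation variance, the Normal–Normal posterior has precision τ_n = τ₀ + n/σ² and mean μ_n = (τ₀μ₀ + (n/σ²)x̄)/τ_n.
Here τ₀ = 1/21.8 = 0.045872 and τ_data = 4/79.1 = 0.050569, so τ_n = 0.096441.
Rearranging for μ₀: μ₀ = (μ_n·τ_n − τ_data·x̄)/τ₀ = (10.8066·0.096441 − 0.050569·4.1) / 0.045872 = 0.834866/0.045872 ≈ 18.2.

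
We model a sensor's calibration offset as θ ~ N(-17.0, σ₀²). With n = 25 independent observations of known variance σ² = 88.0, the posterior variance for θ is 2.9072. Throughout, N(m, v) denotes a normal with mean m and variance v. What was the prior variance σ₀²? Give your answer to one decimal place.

σ₀² = 16.7

For the Normal–Normal model with known σ², precisions add: τ_n = τ₀ + n/σ².
So 1/σ₀² = 1/2.9072 − 25/88.0 = 0.343974 − 0.284091 = 0.059883.
Hence σ₀² = 1/0.059883 ≈ 16.7.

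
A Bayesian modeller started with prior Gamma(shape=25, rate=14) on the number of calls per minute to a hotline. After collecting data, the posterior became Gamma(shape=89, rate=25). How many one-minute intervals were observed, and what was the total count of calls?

A Gamma(α, β) prior (rate parametrization) on a Poisson rate with n observations summing to S gives posterior Gamma(α+S, β+n).
Matching: Σxᵢ = 89 − 25 = 64 and n = 25 − 14 = 11.

n = 11 one-minute intervals with total 64 calls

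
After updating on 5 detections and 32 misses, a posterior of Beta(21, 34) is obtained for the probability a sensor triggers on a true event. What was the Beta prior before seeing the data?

A Beta(α, β) prior with s successes and f failures in binomial data gives a Beta(α+s, β+f) posterior.
So α = 21 − 5 = 16 and β = 34 − 32 = 2.

Beta(16, 2)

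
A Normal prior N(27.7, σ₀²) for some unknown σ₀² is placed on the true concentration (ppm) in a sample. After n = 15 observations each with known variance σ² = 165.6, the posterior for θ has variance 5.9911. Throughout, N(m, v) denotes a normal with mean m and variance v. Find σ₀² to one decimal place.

For the Normal–Normal model with known σ², precisions add: τ_n = τ₀ + n/σ².
So 1/σ₀² = 1/5.9911 − 15/165.6 = 0.166914 − 0.090580 = 0.076334.
Hence σ₀² = 1/0.076334 ≈ 13.1.

σ₀² = 13.1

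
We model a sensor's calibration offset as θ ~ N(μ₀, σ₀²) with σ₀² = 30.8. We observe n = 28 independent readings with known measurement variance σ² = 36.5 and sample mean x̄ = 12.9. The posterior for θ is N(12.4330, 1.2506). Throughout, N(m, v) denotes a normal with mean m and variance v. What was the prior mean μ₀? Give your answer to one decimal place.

The posterior mean is a precision-weighted average: μ_n = (τ₀μ₀ + τ_data·x̄)/(τ₀+τ_data), with τ₀=1/σ₀² and τ_data=n/σ².
Here τ₀ = 1/30.8 = 0.032468 and τ_data = 28/36.5 = 0.767123, so τ_n = 0.799591.
Rearranging for μ₀: μ₀ = (μ_n·τ_n − τ_data·x̄)/τ₀ = (12.4330·0.799591 − 0.767123·12.9) / 0.032468 = 0.045428/0.032468 ≈ 1.4.

μ₀ = 1.4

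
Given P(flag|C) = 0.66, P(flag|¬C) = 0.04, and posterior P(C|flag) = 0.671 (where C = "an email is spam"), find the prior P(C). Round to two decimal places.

P(C) = 0.11

In odds form, posterior odds = prior odds × likelihood ratio, so prior odds = posterior odds ÷ LR.
Posterior odds = 0.671/(1−0.671) = 2.0395. LR = 0.66/0.04 = 16.5000.
Prior odds = 2.0395/16.5000 = 0.1236, so P(C) = 0.1236/(1+0.1236) ≈ 0.11.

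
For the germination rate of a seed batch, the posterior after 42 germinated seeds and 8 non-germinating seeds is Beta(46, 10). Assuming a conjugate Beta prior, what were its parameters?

Beta is conjugate to the binomial likelihood: posterior = Beta(α+s, β+f).
Subtract the data counts: 46−42=4, 10−8=2.

Beta(4, 2)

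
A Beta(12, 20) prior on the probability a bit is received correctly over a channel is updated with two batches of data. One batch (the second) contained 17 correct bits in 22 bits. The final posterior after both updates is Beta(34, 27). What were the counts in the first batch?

5 correct bits and 2 errors

Because Beta–binomial updating is additive in the counts, the combined data contributed (α_post−α_prior, β_post−β_prior) successes and failures.
Total across both batches: 34−12=22 correct bits, 27−20=7 errors.
Subtract the second batch: 22−17=5 correct bits and 7−5=2 errors.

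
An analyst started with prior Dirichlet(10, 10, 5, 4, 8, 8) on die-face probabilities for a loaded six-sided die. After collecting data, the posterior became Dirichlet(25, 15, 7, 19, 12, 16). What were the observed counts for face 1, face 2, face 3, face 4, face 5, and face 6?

For a Dirichlet(α) prior with multinomial counts c, the posterior is Dirichlet(α + c) componentwise.
Counts are posterior − prior componentwise: 25−10=15, 15−10=5, 7−5=2, 19−4=15, 12−8=4, 16−8=8.

counts (15, 5, 2, 15, 4, 8)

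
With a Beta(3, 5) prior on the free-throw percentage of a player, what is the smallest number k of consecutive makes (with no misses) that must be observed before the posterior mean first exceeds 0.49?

k = 2

After k makes and 0 misses the posterior is Beta(3+k, 5), with mean (3+k)/(3+5+k).
Set (3+k)/(8+k) > 0.49 and solve: k > (0.49·8 − 3)/(1 − 0.49) = 1.804.
The smallest integer exceeding 1.804 is 2, and checking k=2: (5)/(10) = 0.5000 > 0.49.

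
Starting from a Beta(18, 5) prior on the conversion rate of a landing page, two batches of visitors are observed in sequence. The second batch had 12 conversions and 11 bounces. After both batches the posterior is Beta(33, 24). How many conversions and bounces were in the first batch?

3 conversions and 8 bounces

Because Beta–binomial updating is additive in the counts, the combined data contributed (α_post−α_prior, β_post−β_prior) successes and failures.
Total across both batches: 33−18=15 conversions, 24−5=19 bounces.
Subtract the second batch: 15−12=3 conversions and 19−11=8 bounces.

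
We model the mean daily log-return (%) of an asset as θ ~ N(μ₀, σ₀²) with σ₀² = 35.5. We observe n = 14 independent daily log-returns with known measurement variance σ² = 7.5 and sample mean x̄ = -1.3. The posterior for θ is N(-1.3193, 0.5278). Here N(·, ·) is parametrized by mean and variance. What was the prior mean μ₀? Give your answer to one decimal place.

With known observation variance, the Normal–Normal posterior has precision τ_n = τ₀ + n/σ² and mean μ_n = (τ₀μ₀ + (n/σ²)x̄)/τ_n.
Here τ₀ = 1/35.5 = 0.028169 and τ_data = 14/7.5 = 1.866667, so τ_n = 1.894836.
Rearranging for μ₀: μ₀ = (μ_n·τ_n − τ_data·x̄)/τ₀ = (-1.3193·1.894836 − 1.866667·-1.3) / 0.028169 = -0.073190/0.028169 ≈ -2.6.

μ₀ = -2.6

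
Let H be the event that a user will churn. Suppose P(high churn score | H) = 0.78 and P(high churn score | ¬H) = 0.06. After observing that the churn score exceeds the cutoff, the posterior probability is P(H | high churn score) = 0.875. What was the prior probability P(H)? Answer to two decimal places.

P(H) = 0.35

Bayes' rule in odds form gives O(H|E) = O(H)·[P(E|H)/P(E|¬H)], hence O(H) = O(H|E)/LR.
Posterior odds = 0.875/(1−0.875) = 7.0000. LR = 0.78/0.06 = 13.0000.
Prior odds = 7.0000/13.0000 = 0.5385, so P(H) = 0.5385/(1+0.5385) ≈ 0.35.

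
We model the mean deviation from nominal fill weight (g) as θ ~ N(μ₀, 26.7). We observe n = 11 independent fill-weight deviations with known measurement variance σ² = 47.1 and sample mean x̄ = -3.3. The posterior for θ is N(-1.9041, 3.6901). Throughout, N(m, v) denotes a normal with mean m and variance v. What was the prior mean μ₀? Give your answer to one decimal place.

μ₀ = 6.8

The posterior mean is a precision-weighted average: μ_n = (τ₀μ₀ + τ_data·x̄)/(τ₀+τ_data), with τ₀=1/σ₀² and τ_data=n/σ².
Here τ₀ = 1/26.7 = 0.037453 and τ_data = 11/47.1 = 0.233546, so τ_n = 0.270999.
Rearranging for μ₀: μ₀ = (μ_n·τ_n − τ_data·x̄)/τ₀ = (-1.9041·0.270999 − 0.233546·-3.3) / 0.037453 = 0.254693/0.037453 ≈ 6.8.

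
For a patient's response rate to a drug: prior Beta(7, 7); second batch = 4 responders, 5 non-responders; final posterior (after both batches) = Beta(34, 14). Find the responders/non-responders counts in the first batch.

Because Beta–binomial updating is additive in the counts, the combined data contributed (α_post−α_prior, β_post−β_prior) successes and failures.
Total across both batches: 34−7=27 responders, 14−7=7 non-responders.
Subtract the second batch: 27−4=23 responders and 7−5=2 non-responders.

23 responders and 2 non-responders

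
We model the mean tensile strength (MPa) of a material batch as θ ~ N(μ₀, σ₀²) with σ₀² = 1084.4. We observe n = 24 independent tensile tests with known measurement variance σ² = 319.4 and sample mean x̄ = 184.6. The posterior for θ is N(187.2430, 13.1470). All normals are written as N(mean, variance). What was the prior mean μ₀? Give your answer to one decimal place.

With known observation variance, the Normal–Normal posterior has precision τ_n = τ₀ + n/σ² and mean μ_n = (τ₀μ₀ + (n/σ²)x̄)/τ_n.
Here τ₀ = 1/1084.4 = 0.000922 and τ_data = 24/319.4 = 0.075141, so τ_n = 0.076063.
Rearranging for μ₀: μ₀ = (μ_n·τ_n − τ_data·x̄)/τ₀ = (187.2430·0.076063 − 0.075141·184.6) / 0.000922 = 0.371236/0.000922 ≈ 402.6.

μ₀ = 402.6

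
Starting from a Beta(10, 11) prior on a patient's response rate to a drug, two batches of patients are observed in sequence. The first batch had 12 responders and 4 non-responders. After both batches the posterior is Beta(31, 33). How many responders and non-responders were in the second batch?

9 responders and 18 non-responders

Because Beta–binomial updating is additive in the counts, the combined data contributed (α_post−α_prior, β_post−β_prior) successes and failures.
Total across both batches: 31−10=21 responders, 33−11=22 non-responders.
Subtract the first batch: 21−12=9 responders and 22−4=18 non-responders.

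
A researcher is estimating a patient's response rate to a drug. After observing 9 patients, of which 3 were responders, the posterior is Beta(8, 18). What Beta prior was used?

Beta(5, 12)

A Beta(α, β) prior with s successes and f failures in binomial data gives a Beta(α+s, β+f) posterior.
So α = 8 − 3 = 5 and β = 18 − 6 = 12.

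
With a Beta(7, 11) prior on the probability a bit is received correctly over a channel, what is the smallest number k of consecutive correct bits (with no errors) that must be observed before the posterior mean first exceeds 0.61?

k = 11

After k correct bits and 0 errors the posterior is Beta(7+k, 11), with mean (7+k)/(7+11+k).
Set (7+k)/(18+k) > 0.61 and solve: k > (0.61·18 − 7)/(1 − 0.61) = 10.205.
The smallest integer exceeding 10.205 is 11, and checking k=11: (18)/(29) = 0.6207 > 0.61.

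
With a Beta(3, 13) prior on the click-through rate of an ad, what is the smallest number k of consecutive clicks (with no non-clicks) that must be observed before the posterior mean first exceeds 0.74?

k = 35

After k clicks and 0 non-clicks the posterior is Beta(3+k, 13), with mean (3+k)/(3+13+k).
Set (3+k)/(16+k) > 0.74 and solve: k > (0.74·16 − 3)/(1 − 0.74) = 34.000.
The smallest integer exceeding 34.000 is 35.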